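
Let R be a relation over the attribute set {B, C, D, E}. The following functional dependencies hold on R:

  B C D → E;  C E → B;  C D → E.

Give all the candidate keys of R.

Attributes C, D never appear on any right-hand side, so every candidate key must contain {C, D}.
{C, D}⁺ = {B, C, D, E}, which is all of the schema, so {C, D} is the only candidate key.

{C, D}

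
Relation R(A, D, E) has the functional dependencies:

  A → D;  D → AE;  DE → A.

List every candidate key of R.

{A}⁺: A→D adds D; D→AE adds E → {A, D, E}.
{D}⁺: D→AE adds A, E → {A, D, E}.

{A}, {D}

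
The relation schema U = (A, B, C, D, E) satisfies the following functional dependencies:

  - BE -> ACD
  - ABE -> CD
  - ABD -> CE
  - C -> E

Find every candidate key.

{B, C}; {B, E}; {A, B, D}

Attribute B never appears on the right-hand side of any dependency, so B must belong to every candidate key.
{B}⁺ = {B}, which is not all of the schema, so we must add further attributes.
{B, C}⁺: C→E adds E; BE→ACD adds A, D → {A, B, C, D, E}. Minimal: {C}⁺ = {C, E}; {B}⁺ = {B} — none reach the full schema.
{B, E}⁺: BE→ACD adds A, C, D → {A, B, C, D, E}. Minimal: {E}⁺ = {E}; {B}⁺ = {B} — none reach the full schema.
{A, B, D}⁺: ABD→CE adds C, E → {A, B, C, D, E}. Minimal: {B, D}⁺ = {B, D}; {A, D}⁺ = {A, D}; {A, B}⁺ = {A, B} — none reach the full schema.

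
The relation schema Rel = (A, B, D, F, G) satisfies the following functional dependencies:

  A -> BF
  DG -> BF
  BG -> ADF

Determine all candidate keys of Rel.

{A, G}, {B, G}, {D, G}

{A, G}⁺: A→BF adds B, F; BG→ADF adds D → {A, B, D, F, G}. Minimal: {G}⁺ = {G}; {A}⁺ = {A, B, F} — none reach the full schema.
{B, G}⁺: BG→ADF adds A, D, F → {A, B, D, F, G}. Minimal: {G}⁺ = {G}; {B}⁺ = {B} — none reach the full schema.
{D, G}⁺: DG→BF adds B, F; BG→ADF adds A → {A, B, D, F, G}. Minimal: {G}⁺ = {G}; {D}⁺ = {D} — none reach the full schema.
Any other superkey contains one of these as a subset, so there are no further candidate keys.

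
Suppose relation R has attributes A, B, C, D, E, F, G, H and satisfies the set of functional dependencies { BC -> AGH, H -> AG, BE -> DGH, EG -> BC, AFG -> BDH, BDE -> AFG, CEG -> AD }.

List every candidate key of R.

Attribute E never appears on the right-hand side of any dependency, so E must belong to every candidate key.
{E}⁺ = {E}, which is not all of the schema, so we must add further attributes.
{B, E}⁺: BE→DGH adds D, G, H; EG→BC adds C; BDE→AFG adds A, F → {A, B, C, D, E, F, G, H}. Minimal: {E}⁺ = {E}; {B}⁺ = {B} — none reach the full schema.
{E, G}⁺: EG→BC adds B, C; CEG→AD adds A, D; BC→AGH adds H; BDE→AFG adds F → {A, B, C, D, E, F, G, H}. Minimal: {G}⁺ = {G}; {E}⁺ = {E} — none reach the full schema.
{E, H}⁺: H→AG adds A, G; EG→BC adds B, C; CEG→AD adds D; BDE→AFG adds F → {A, B, C, D, E, F, G, H}. Minimal: {H}⁺ = {A, G, H}; {E}⁺ = {E} — none reach the full schema.

{B, E}, {E, G}, {E, H}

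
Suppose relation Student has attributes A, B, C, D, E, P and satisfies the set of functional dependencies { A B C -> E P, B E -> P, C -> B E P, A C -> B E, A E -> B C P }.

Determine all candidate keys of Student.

(A, C, D), (A, D, E)

Attributes A, D never appear on any right-hand side, so every candidate key must contain {A, D}.
{A, D}⁺ = {A, D}, which is not all of the schema, so we must add further attributes.
{A, C, D}⁺: C→BEP adds B, E, P → {A, B, C, D, E, P}.
{A, D, E}⁺: AE→BCP adds B, C, P → {A, B, C, D, E, P}.
Any other superkey contains one of these as a subset, so there are no further candidate keys.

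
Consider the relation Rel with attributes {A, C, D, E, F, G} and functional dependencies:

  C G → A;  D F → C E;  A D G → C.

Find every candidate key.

Attributes D, F, G never appear on any right-hand side, so every candidate key must contain {D, F, G}.
{D, F, G}⁺ = {A, C, D, E, F, G}, which is all of the schema, so {D, F, G} is the only candidate key.

(D, F, G)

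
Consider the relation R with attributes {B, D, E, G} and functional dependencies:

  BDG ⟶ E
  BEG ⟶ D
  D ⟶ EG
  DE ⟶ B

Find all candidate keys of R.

{D}; {B, E, G}

{D}⁺: D→EG adds E, G; DE→B adds B → {B, D, E, G}.
{B, E, G}⁺: BEG→D adds D → {B, D, E, G}. Minimal: {E, G}⁺ = {E, G}; {B, G}⁺ = {B, G}; {B, E}⁺ = {B, E} — none reach the full schema.
Any other superkey contains one of these as a subset, so there are no further candidate keys.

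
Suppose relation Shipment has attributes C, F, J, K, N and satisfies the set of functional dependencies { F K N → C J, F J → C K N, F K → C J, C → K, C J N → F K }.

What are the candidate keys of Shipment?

{C, F}⁺: C→K adds K; FK→CJ adds J; FJ→CKN adds N → {C, F, J, K, N}. Minimal: {F}⁺ = {F}; {C}⁺ = {C, K} — none reach the full schema.
{F, J}⁺: FJ→CKN adds C, K, N → {C, F, J, K, N}. Minimal: {J}⁺ = {J}; {F}⁺ = {F} — none reach the full schema.
{F, K}⁺: FK→CJ adds C, J; FJ→CKN adds N → {C, F, J, K, N}. Minimal: {K}⁺ = {K}; {F}⁺ = {F} — none reach the full schema.
{C, J, N}⁺: C→K adds K; CJN→FK adds F → {C, F, J, K, N}. Minimal: {J, N}⁺ = {J, N}; {C, N}⁺ = {C, K, N}; {C, J}⁺ = {C, J, K} — none reach the full schema.
Any other superkey contains one of these as a subset, so there are no further candidate keys.

(C, F), (F, J), (F, K), (C, J, N)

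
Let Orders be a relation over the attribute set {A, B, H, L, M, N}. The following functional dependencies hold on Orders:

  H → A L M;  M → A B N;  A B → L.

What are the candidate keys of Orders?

H

Attribute H never appears on the right-hand side of any dependency, so H must belong to every candidate key.
{H}⁺ = {A, B, H, L, M, N}, which is all of the schema, so {H} is the only candidate key.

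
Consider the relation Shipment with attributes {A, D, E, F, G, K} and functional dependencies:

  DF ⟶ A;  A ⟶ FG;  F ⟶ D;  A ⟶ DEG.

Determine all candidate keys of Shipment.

{A, K}, {F, K}

Attribute K never appears on the right-hand side of any dependency, so K must belong to every candidate key.
{K}⁺ = {K}, which is not all of the schema, so we must add further attributes.
{A, K}⁺: A→FG adds F, G; F→D adds D; A→DEG adds E → {A, D, E, F, G, K}. Minimal: {K}⁺ = {K}; {A}⁺ = {A, D, E, F, G} — none reach the full schema.
{F, K}⁺: F→D adds D; DF→A adds A; A→FG adds G; A→DEG adds E → {A, D, E, F, G, K}. Minimal: {K}⁺ = {K}; {F}⁺ = {A, D, E, F, G} — none reach the full schema.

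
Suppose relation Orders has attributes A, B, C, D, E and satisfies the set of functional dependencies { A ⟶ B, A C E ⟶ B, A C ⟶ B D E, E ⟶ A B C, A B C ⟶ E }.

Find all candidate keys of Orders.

(E), (A, C)

{E}⁺: E→ABC adds A, B, C; AC→BDE adds D → {A, B, C, D, E}.
{A, C}⁺: A→B adds B; AC→BDE adds D, E → {A, B, C, D, E}.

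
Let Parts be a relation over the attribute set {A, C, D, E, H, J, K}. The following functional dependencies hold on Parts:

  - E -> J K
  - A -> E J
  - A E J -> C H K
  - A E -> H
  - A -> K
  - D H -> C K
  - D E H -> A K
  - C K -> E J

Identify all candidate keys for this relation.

AD, DH

Attribute D never appears on the right-hand side of any dependency, so D must belong to every candidate key.
{D}⁺ = {D}, which is not all of the schema, so we must add further attributes.
{A, D}⁺: A→EJ adds E, J; AEJ→CHK adds C, H, K → {A, C, D, E, H, J, K}.
{D, H}⁺: DH→CK adds C, K; CK→EJ adds E, J; DEH→AK adds A → {A, C, D, E, H, J, K}.
Any other superkey contains one of these as a subset, so there are no further candidate keys.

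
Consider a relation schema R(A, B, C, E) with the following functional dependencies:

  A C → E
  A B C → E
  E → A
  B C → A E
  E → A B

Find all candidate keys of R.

(A, C), (B, C), (C, E)

{A, C}⁺: AC→E adds E; E→AB adds B → {A, B, C, E}.
{B, C}⁺: BC→AE adds A, E → {A, B, C, E}.
{C, E}⁺: E→A adds A; E→AB adds B → {A, B, C, E}.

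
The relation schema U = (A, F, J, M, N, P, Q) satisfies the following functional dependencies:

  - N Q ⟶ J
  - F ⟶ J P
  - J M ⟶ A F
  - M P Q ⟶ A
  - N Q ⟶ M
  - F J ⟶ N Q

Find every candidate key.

{F}⁺: F→JP adds J, P; FJ→NQ adds N, Q; NQ→M adds M; JM→AF adds A → {A, F, J, M, N, P, Q}.
{J, M}⁺: JM→AF adds A, F; FJ→NQ adds N, Q; F→JP adds P → {A, F, J, M, N, P, Q}.
{N, Q}⁺: NQ→J adds J; NQ→M adds M; JM→AF adds A, F; F→JP adds P → {A, F, J, M, N, P, Q}.

(F), (J, M), (N, Q)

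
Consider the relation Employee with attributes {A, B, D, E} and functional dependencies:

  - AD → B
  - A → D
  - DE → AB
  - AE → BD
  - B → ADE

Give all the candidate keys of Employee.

{A}⁺: A→D adds D; AD→B adds B; B→ADE adds E → {A, B, D, E}.
{B}⁺: B→ADE adds A, D, E → {A, B, D, E}.
{D, E}⁺: DE→AB adds A, B → {A, B, D, E}.

(A), (B), (D, E)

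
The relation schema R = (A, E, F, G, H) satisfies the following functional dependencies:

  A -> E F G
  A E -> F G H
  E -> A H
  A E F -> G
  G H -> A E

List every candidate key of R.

{A}⁺: A→EFG adds E, F, G; AE→FGH adds H → {A, E, F, G, H}.
{E}⁺: E→AH adds A, H; A→EFG adds F, G → {A, E, F, G, H}.
{G, H}⁺: GH→AE adds A, E; A→EFG adds F → {A, E, F, G, H}. Minimal: {H}⁺ = {H}; {G}⁺ = {G} — none reach the full schema.

{A}, {E}, {G, H}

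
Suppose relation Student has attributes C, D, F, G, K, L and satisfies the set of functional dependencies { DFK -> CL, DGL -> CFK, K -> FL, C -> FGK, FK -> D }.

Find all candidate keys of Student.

{C}⁺: C→FGK adds F, G, K; FK→D adds D; DFK→CL adds L → {C, D, F, G, K, L}.
{K}⁺: K→FL adds F, L; FK→D adds D; DFK→CL adds C; C→FGK adds G → {C, D, F, G, K, L}.
{D, G, L}⁺: DGL→CFK adds C, F, K → {C, D, F, G, K, L}. Minimal: {G, L}⁺ = {G, L}; {D, L}⁺ = {D, L}; {D, G}⁺ = {D, G} — none reach the full schema.

C, K, DGL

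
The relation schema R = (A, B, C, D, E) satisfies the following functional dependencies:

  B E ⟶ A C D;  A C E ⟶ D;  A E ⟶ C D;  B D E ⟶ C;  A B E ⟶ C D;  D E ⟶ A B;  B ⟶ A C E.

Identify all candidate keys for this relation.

{B}⁺: B→ACE adds A, C, E; BE→ACD adds D → {A, B, C, D, E}.
{A, E}⁺: AE→CD adds C, D; DE→AB adds B → {A, B, C, D, E}. Minimal: {E}⁺ = {E}; {A}⁺ = {A} — none reach the full schema.
{D, E}⁺: DE→AB adds A, B; B→ACE adds C → {A, B, C, D, E}. Minimal: {E}⁺ = {E}; {D}⁺ = {D} — none reach the full schema.

B, AE, DE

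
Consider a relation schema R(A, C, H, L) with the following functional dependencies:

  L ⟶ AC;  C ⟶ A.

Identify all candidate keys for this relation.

{H, L}

{H, L}⁺: L→AC adds A, C → {A, C, H, L}.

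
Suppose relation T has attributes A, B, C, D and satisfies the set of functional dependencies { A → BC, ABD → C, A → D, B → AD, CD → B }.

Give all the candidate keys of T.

{A}⁺: A→BC adds B, C; A→D adds D → {A, B, C, D}.
{B}⁺: B→AD adds A, D; A→BC adds C → {A, B, C, D}.
{C, D}⁺: CD→B adds B; B→AD adds A → {A, B, C, D}. Minimal: {D}⁺ = {D}; {C}⁺ = {C} — none reach the full schema.
Any other superkey contains one of these as a subset, so there are no further candidate keys.

(A), (B), (C, D)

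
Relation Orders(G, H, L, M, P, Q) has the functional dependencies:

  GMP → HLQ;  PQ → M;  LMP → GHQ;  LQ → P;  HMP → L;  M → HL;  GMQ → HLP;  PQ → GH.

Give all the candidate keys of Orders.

{L, Q}⁺: LQ→P adds P; PQ→GH adds G, H; PQ→M adds M → {G, H, L, M, P, Q}. Minimal: {Q}⁺ = {Q}; {L}⁺ = {L} — none reach the full schema.
{M, P}⁺: M→HL adds H, L; LMP→GHQ adds G, Q → {G, H, L, M, P, Q}. Minimal: {P}⁺ = {P}; {M}⁺ = {H, L, M} — none reach the full schema.
{M, Q}⁺: M→HL adds H, L; LQ→P adds P; PQ→GH adds G → {G, H, L, M, P, Q}. Minimal: {Q}⁺ = {Q}; {M}⁺ = {H, L, M} — none reach the full schema.
{P, Q}⁺: PQ→M adds M; M→HL adds H, L; PQ→GH adds G → {G, H, L, M, P, Q}. Minimal: {Q}⁺ = {Q}; {P}⁺ = {P} — none reach the full schema.
Any other superkey contains one of these as a subset, so there are no further candidate keys.

{L, Q}; {M, P}; {M, Q}; {P, Q}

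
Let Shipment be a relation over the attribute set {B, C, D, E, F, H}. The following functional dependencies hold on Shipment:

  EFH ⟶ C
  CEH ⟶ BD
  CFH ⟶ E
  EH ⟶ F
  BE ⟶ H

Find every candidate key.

{B, E}, {E, H}, {C, F, H}

{B, E}⁺: BE→H adds H; EH→F adds F; EFH→C adds C; CEH→BD adds D → {B, C, D, E, F, H}. Minimal: {E}⁺ = {E}; {B}⁺ = {B} — none reach the full schema.
{E, H}⁺: EH→F adds F; EFH→C adds C; CEH→BD adds B, D → {B, C, D, E, F, H}. Minimal: {H}⁺ = {H}; {E}⁺ = {E} — none reach the full schema.
{C, F, H}⁺: CFH→E adds E; CEH→BD adds B, D → {B, C, D, E, F, H}. Minimal: {F, H}⁺ = {F, H}; {C, H}⁺ = {C, H}; {C, F}⁺ = {C, F} — none reach the full schema.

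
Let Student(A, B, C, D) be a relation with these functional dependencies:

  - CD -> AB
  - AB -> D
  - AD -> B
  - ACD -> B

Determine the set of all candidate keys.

(C, D), (A, B, C)

Attribute C never appears on the right-hand side of any dependency, so C must belong to every candidate key.
{C}⁺ = {C}, which is not all of the schema, so we must add further attributes.
{C, D}⁺: CD→AB adds A, B → {A, B, C, D}.
{A, B, C}⁺: AB→D adds D → {A, B, C, D}.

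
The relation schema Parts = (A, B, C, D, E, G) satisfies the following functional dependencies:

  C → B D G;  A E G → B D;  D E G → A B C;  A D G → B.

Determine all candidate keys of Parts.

{C, E}, {A, E, G}, {D, E, G}

Attribute E never appears on the right-hand side of any dependency, so E must belong to every candidate key.
{E}⁺ = {E}, which is not all of the schema, so we must add further attributes.
{C, E}⁺: C→BDG adds B, D, G; DEG→ABC adds A → {A, B, C, D, E, G}. Minimal: {E}⁺ = {E}; {C}⁺ = {B, C, D, G} — none reach the full schema.
{A, E, G}⁺: AEG→BD adds B, D; DEG→ABC adds C → {A, B, C, D, E, G}. Minimal: {E, G}⁺ = {E, G}; {A, G}⁺ = {A, G}; {A, E}⁺ = {A, E} — none reach the full schema.
{D, E, G}⁺: DEG→ABC adds A, B, C → {A, B, C, D, E, G}. Minimal: {E, G}⁺ = {E, G}; {D, G}⁺ = {D, G}; {D, E}⁺ = {D, E} — none reach the full schema.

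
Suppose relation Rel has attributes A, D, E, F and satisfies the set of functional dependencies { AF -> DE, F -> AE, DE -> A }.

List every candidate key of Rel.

Attribute F never appears on the right-hand side of any dependency, so F must belong to every candidate key.
{F}⁺ = {A, D, E, F}, which is all of the schema, so {F} is the only candidate key.

F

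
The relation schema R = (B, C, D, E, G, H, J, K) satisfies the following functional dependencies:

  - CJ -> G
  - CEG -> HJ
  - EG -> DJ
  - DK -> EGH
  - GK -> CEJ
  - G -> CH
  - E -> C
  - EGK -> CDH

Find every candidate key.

{B, D, K}⁺: DK→EGH adds E, G, H; GK→CEJ adds C, J → {B, C, D, E, G, H, J, K}.
{B, G, K}⁺: GK→CEJ adds C, E, J; G→CH adds H; EGK→CDH adds D → {B, C, D, E, G, H, J, K}.
{B, C, J, K}⁺: CJ→G adds G; GK→CEJ adds E; G→CH adds H; EGK→CDH adds D → {B, C, D, E, G, H, J, K}.
{B, E, J, K}⁺: E→C adds C; CJ→G adds G; CEG→HJ adds H; EG→DJ adds D → {B, C, D, E, G, H, J, K}.

{B, D, K}; {B, G, K}; {B, C, J, K}; {B, E, J, K}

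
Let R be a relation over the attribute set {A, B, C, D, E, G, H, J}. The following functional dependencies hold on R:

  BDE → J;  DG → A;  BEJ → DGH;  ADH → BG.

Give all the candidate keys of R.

BCDE, BCEJ, ACDEH, CDEGH

Attributes C, E never appear on any right-hand side, so every candidate key must contain {C, E}.
{C, E}⁺ = {C, E}, which is not all of the schema, so we must add further attributes.
{B, C, D, E}⁺: BDE→J adds J; BEJ→DGH adds G, H; DG→A adds A → {A, B, C, D, E, G, H, J}. Minimal: {C, D, E}⁺ = {C, D, E}; {B, D, E}⁺ = {A, B, D, E, G, H, J}; {B, C, E}⁺ = {B, C, E}; … — none reach the full schema.
{B, C, E, J}⁺: BEJ→DGH adds D, G, H; DG→A adds A → {A, B, C, D, E, G, H, J}. Minimal: {C, E, J}⁺ = {C, E, J}; {B, E, J}⁺ = {A, B, D, E, G, H, J}; {B, C, J}⁺ = {B, C, J}; … — none reach the full schema.
{A, C, D, E, H}⁺: ADH→BG adds B, G; BDE→J adds J → {A, B, C, D, E, G, H, J}. Minimal: {C, D, E, H}⁺ = {C, D, E, H}; {A, D, E, H}⁺ = {A, B, D, E, G, H, J}; {A, C, E, H}⁺ = {A, C, E, H}; … — none reach the full schema.
{C, D, E, G, H}⁺: DG→A adds A; ADH→BG adds B; BDE→J adds J → {A, B, C, D, E, G, H, J}. Minimal: {D, E, G, H}⁺ = {A, B, D, E, G, H, J}; {C, E, G, H}⁺ = {C, E, G, H}; {C, D, G, H}⁺ = {A, B, C, D, G, H}; … — none reach the full schema.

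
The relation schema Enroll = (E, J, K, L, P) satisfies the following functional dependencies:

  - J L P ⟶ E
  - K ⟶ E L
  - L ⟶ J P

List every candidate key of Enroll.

Attribute K never appears on the right-hand side of any dependency, so K must belong to every candidate key.
{K}⁺ = {E, J, K, L, P}, which is all of the schema, so {K} is the only candidate key.

{K}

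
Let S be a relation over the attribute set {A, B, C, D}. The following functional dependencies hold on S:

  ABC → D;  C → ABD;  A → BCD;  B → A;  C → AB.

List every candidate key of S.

{A}⁺: A→BCD adds B, C, D → {A, B, C, D}.
{B}⁺: B→A adds A; A→BCD adds C, D → {A, B, C, D}.
{C}⁺: C→ABD adds A, B, D → {A, B, C, D}.

{A}, {B}, {C}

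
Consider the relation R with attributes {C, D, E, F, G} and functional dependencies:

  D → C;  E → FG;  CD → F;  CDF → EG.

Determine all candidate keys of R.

Attribute D never appears on the right-hand side of any dependency, so D must belong to every candidate key.
{D}⁺ = {C, D, E, F, G}, which is all of the schema, so {D} is the only candidate key.

D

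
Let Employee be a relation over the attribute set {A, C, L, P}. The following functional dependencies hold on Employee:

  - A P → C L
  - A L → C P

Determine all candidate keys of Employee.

{A, L}⁺: AL→CP adds C, P → {A, C, L, P}. Minimal: {L}⁺ = {L}; {A}⁺ = {A} — none reach the full schema.
{A, P}⁺: AP→CL adds C, L → {A, C, L, P}. Minimal: {P}⁺ = {P}; {A}⁺ = {A} — none reach the full schema.
Any other superkey contains one of these as a subset, so there are no further candidate keys.

AL, AP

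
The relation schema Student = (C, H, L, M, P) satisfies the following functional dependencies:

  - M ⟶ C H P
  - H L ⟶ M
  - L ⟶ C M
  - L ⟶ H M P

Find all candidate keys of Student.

{L}

Attribute L never appears on the right-hand side of any dependency, so L must belong to every candidate key.
{L}⁺ = {C, H, L, M, P}, which is all of the schema, so {L} is the only candidate key.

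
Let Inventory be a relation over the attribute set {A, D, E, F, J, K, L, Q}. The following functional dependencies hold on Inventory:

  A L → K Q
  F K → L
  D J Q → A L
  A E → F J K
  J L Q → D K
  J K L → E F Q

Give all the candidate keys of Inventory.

{A, E}; {A, J, L}; {D, J, Q}; {F, J, K}; {J, K, L}; {J, L, Q}

{A, E}⁺: AE→FJK adds F, J, K; FK→L adds L; JKL→EFQ adds Q; JLQ→DK adds D → {A, D, E, F, J, K, L, Q}. Minimal: {E}⁺ = {E}; {A}⁺ = {A} — none reach the full schema.
{A, J, L}⁺: AL→KQ adds K, Q; JLQ→DK adds D; JKL→EFQ adds E, F → {A, D, E, F, J, K, L, Q}. Minimal: {J, L}⁺ = {J, L}; {A, L}⁺ = {A, K, L, Q}; {A, J}⁺ = {A, J} — none reach the full schema.
{D, J, Q}⁺: DJQ→AL adds A, L; JLQ→DK adds K; JKL→EFQ adds E, F → {A, D, E, F, J, K, L, Q}. Minimal: {J, Q}⁺ = {J, Q}; {D, Q}⁺ = {D, Q}; {D, J}⁺ = {D, J} — none reach the full schema.
{F, J, K}⁺: FK→L adds L; JKL→EFQ adds E, Q; JLQ→DK adds D; DJQ→AL adds A → {A, D, E, F, J, K, L, Q}. Minimal: {J, K}⁺ = {J, K}; {F, K}⁺ = {F, K, L}; {F, J}⁺ = {F, J} — none reach the full schema.
{J, K, L}⁺: JKL→EFQ adds E, F, Q; JLQ→DK adds D; DJQ→AL adds A → {A, D, E, F, J, K, L, Q}. Minimal: {K, L}⁺ = {K, L}; {J, L}⁺ = {J, L}; {J, K}⁺ = {J, K} — none reach the full schema.
{J, L, Q}⁺: JLQ→DK adds D, K; JKL→EFQ adds E, F; DJQ→AL adds A → {A, D, E, F, J, K, L, Q}. Minimal: {L, Q}⁺ = {L, Q}; {J, Q}⁺ = {J, Q}; {J, L}⁺ = {J, L} — none reach the full schema.
Any other superkey contains one of these as a subset, so there are no further candidate keys.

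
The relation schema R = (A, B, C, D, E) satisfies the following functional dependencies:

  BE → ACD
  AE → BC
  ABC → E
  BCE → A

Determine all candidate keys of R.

AE, BE, ABC

{A, E}⁺: AE→BC adds B, C; BE→ACD adds D → {A, B, C, D, E}.
{B, E}⁺: BE→ACD adds A, C, D → {A, B, C, D, E}.
{A, B, C}⁺: ABC→E adds E; BE→ACD adds D → {A, B, C, D, E}.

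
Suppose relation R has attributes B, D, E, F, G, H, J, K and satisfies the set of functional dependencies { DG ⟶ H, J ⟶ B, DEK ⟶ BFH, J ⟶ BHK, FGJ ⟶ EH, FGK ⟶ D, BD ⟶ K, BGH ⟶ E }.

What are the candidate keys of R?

DGJ, FGJ

Attributes G, J never appear on any right-hand side, so every candidate key must contain {G, J}.
{G, J}⁺ = {B, E, G, H, J, K}, which is not all of the schema, so we must add further attributes.
{D, G, J}⁺: DG→H adds H; J→B adds B; J→BHK adds K; BGH→E adds E; DEK→BFH adds F → {B, D, E, F, G, H, J, K}. Minimal: {G, J}⁺ = {B, E, G, H, J, K}; {D, J}⁺ = {B, D, H, J, K}; {D, G}⁺ = {D, G, H} — none reach the full schema.
{F, G, J}⁺: J→B adds B; J→BHK adds H, K; FGJ→EH adds E; FGK→D adds D → {B, D, E, F, G, H, J, K}. Minimal: {G, J}⁺ = {B, E, G, H, J, K}; {F, J}⁺ = {B, F, H, J, K}; {F, G}⁺ = {F, G} — none reach the full schema.
Any other superkey contains one of these as a subset, so there are no further candidate keys.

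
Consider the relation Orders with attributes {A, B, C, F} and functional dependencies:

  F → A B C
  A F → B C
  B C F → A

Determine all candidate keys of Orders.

Attribute F never appears on the right-hand side of any dependency, so F must belong to every candidate key.
{F}⁺ = {A, B, C, F}, which is all of the schema, so {F} is the only candidate key.

{F}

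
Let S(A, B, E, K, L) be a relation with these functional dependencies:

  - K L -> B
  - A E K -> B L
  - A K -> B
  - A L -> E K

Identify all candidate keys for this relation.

{A, L}, {A, E, K}

{A, L}⁺: AL→EK adds E, K; KL→B adds B → {A, B, E, K, L}. Minimal: {L}⁺ = {L}; {A}⁺ = {A} — none reach the full schema.
{A, E, K}⁺: AEK→BL adds B, L → {A, B, E, K, L}. Minimal: {E, K}⁺ = {E, K}; {A, K}⁺ = {A, B, K}; {A, E}⁺ = {A, E} — none reach the full schema.
Any other superkey contains one of these as a subset, so there are no further candidate keys.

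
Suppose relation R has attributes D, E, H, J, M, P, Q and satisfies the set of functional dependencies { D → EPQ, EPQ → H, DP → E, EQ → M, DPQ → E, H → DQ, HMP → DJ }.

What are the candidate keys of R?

{D}⁺: D→EPQ adds E, P, Q; EPQ→H adds H; EQ→M adds M; HMP→DJ adds J → {D, E, H, J, M, P, Q}.
{H}⁺: H→DQ adds D, Q; D→EPQ adds E, P; EQ→M adds M; HMP→DJ adds J → {D, E, H, J, M, P, Q}.
{E, P, Q}⁺: EPQ→H adds H; EQ→M adds M; H→DQ adds D; HMP→DJ adds J → {D, E, H, J, M, P, Q}. Minimal: {P, Q}⁺ = {P, Q}; {E, Q}⁺ = {E, M, Q}; {E, P}⁺ = {E, P} — none reach the full schema.
Any other superkey contains one of these as a subset, so there are no further candidate keys.

{D}, {H}, {E, P, Q}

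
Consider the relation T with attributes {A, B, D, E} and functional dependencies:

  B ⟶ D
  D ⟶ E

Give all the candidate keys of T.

{A, B}

Attributes A, B never appear on any right-hand side, so every candidate key must contain {A, B}.
{A, B}⁺ = {A, B, D, E}, which is all of the schema, so {A, B} is the only candidate key.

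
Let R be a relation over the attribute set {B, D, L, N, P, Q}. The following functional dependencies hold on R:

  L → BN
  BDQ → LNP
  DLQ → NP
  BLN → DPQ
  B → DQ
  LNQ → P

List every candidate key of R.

{B}⁺: B→DQ adds D, Q; BDQ→LNP adds L, N, P → {B, D, L, N, P, Q}.
{L}⁺: L→BN adds B, N; BLN→DPQ adds D, P, Q → {B, D, L, N, P, Q}.

(B); (L)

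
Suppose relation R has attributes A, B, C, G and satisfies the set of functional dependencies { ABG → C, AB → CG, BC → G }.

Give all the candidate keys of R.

{A, B}

{A, B}⁺: AB→CG adds C, G → {A, B, C, G}.
No other minimal superkey exists.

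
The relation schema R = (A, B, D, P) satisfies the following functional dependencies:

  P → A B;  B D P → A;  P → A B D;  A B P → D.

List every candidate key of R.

Attribute P never appears on the right-hand side of any dependency, so P must belong to every candidate key.
{P}⁺ = {A, B, D, P}, which is all of the schema, so {P} is the only candidate key.

(P)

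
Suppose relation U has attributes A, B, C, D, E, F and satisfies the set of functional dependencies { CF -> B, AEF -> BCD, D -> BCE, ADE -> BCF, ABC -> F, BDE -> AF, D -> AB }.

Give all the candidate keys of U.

{D}, {A, E, F}, {A, B, C, E}

{D}⁺: D→BCE adds B, C, E; BDE→AF adds A, F → {A, B, C, D, E, F}.
{A, E, F}⁺: AEF→BCD adds B, C, D → {A, B, C, D, E, F}.
{A, B, C, E}⁺: ABC→F adds F; AEF→BCD adds D → {A, B, C, D, E, F}.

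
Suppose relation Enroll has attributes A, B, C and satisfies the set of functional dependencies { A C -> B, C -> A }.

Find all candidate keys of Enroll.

{C}

Attribute C never appears on the right-hand side of any dependency, so C must belong to every candidate key.
{C}⁺ = {A, B, C}, which is all of the schema, so {C} is the only candidate key.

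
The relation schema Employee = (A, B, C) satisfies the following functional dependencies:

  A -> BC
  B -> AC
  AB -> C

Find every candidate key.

{A}⁺: A→BC adds B, C → {A, B, C}.
{B}⁺: B→AC adds A, C → {A, B, C}.
Any other superkey contains one of these as a subset, so there are no further candidate keys.

{A}, {B}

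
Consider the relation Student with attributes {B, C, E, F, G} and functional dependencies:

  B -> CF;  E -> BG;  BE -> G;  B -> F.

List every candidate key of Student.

Attribute E never appears on the right-hand side of any dependency, so E must belong to every candidate key.
{E}⁺ = {B, C, E, F, G}, which is all of the schema, so {E} is the only candidate key.

E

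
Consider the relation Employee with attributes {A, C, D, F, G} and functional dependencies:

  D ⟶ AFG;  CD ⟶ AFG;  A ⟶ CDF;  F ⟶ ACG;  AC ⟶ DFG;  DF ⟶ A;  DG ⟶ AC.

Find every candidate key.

A, D, F

{A}⁺: A→CDF adds C, D, F; F→ACG adds G → {A, C, D, F, G}.
{D}⁺: D→AFG adds A, F, G; A→CDF adds C → {A, C, D, F, G}.
{F}⁺: F→ACG adds A, C, G; AC→DFG adds D → {A, C, D, F, G}.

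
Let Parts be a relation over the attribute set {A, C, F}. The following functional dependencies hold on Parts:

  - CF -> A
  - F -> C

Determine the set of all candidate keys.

{F}

Attribute F never appears on the right-hand side of any dependency, so F must belong to every candidate key.
{F}⁺ = {A, C, F}, which is all of the schema, so {F} is the only candidate key.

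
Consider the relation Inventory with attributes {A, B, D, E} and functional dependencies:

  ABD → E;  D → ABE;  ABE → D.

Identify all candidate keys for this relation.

D, ABE

{D}⁺: D→ABE adds A, B, E → {A, B, D, E}.
{A, B, E}⁺: ABE→D adds D → {A, B, D, E}. Minimal: {B, E}⁺ = {B, E}; {A, E}⁺ = {A, E}; {A, B}⁺ = {A, B} — none reach the full schema.
Any other superkey contains one of these as a subset, so there are no further candidate keys.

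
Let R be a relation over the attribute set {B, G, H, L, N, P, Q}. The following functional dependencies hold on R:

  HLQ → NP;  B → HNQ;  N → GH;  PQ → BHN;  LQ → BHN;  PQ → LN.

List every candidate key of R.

{B, L}⁺: B→HNQ adds H, N, Q; N→GH adds G; HLQ→NP adds P → {B, G, H, L, N, P, Q}. Minimal: {L}⁺ = {L}; {B}⁺ = {B, G, H, N, Q} — none reach the full schema.
{B, P}⁺: B→HNQ adds H, N, Q; N→GH adds G; PQ→LN adds L → {B, G, H, L, N, P, Q}. Minimal: {P}⁺ = {P}; {B}⁺ = {B, G, H, N, Q} — none reach the full schema.
{L, Q}⁺: LQ→BHN adds B, H, N; HLQ→NP adds P; N→GH adds G → {B, G, H, L, N, P, Q}. Minimal: {Q}⁺ = {Q}; {L}⁺ = {L} — none reach the full schema.
{P, Q}⁺: PQ→BHN adds B, H, N; PQ→LN adds L; N→GH adds G → {B, G, H, L, N, P, Q}. Minimal: {Q}⁺ = {Q}; {P}⁺ = {P} — none reach the full schema.
Any other superkey contains one of these as a subset, so there are no further candidate keys.

{B, L}; {B, P}; {L, Q}; {P, Q}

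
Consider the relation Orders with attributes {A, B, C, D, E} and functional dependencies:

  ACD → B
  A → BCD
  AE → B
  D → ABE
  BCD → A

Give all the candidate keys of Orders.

{A}, {D}

{A}⁺: A→BCD adds B, C, D; D→ABE adds E → {A, B, C, D, E}.
{D}⁺: D→ABE adds A, B, E; A→BCD adds C → {A, B, C, D, E}.
Any other superkey contains one of these as a subset, so there are no further candidate keys.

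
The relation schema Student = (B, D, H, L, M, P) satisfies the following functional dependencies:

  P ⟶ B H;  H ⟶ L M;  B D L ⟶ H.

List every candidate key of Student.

{D, P}

Attributes D, P never appear on any right-hand side, so every candidate key must contain {D, P}.
{D, P}⁺ = {B, D, H, L, M, P}, which is all of the schema, so {D, P} is the only candidate key.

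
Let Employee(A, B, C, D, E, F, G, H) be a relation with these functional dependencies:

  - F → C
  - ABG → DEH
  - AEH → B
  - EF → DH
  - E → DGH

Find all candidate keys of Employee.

{A, E, F}; {A, B, F, G}

Attributes A, F never appear on any right-hand side, so every candidate key must contain {A, F}.
{A, F}⁺ = {A, C, F}, which is not all of the schema, so we must add further attributes.
{A, E, F}⁺: F→C adds C; EF→DH adds D, H; E→DGH adds G; AEH→B adds B → {A, B, C, D, E, F, G, H}.
{A, B, F, G}⁺: F→C adds C; ABG→DEH adds D, E, H → {A, B, C, D, E, F, G, H}.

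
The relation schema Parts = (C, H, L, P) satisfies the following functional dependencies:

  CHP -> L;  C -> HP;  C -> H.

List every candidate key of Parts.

{C}

Attribute C never appears on the right-hand side of any dependency, so C must belong to every candidate key.
{C}⁺ = {C, H, L, P}, which is all of the schema, so {C} is the only candidate key.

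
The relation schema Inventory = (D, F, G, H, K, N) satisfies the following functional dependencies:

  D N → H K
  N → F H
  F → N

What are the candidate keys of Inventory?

Attributes D, G never appear on any right-hand side, so every candidate key must contain {D, G}.
{D, G}⁺ = {D, G}, which is not all of the schema, so we must add further attributes.
{D, F, G}⁺: F→N adds N; DN→HK adds H, K → {D, F, G, H, K, N}. Minimal: {F, G}⁺ = {F, G, H, N}; {D, G}⁺ = {D, G}; {D, F}⁺ = {D, F, H, K, N} — none reach the full schema.
{D, G, N}⁺: DN→HK adds H, K; N→FH adds F → {D, F, G, H, K, N}. Minimal: {G, N}⁺ = {F, G, H, N}; {D, N}⁺ = {D, F, H, K, N}; {D, G}⁺ = {D, G} — none reach the full schema.

{D, F, G}; {D, G, N}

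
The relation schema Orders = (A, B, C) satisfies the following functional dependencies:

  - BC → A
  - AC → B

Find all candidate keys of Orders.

{A, C}⁺: AC→B adds B → {A, B, C}.
{B, C}⁺: BC→A adds A → {A, B, C}.

(A, C), (B, C)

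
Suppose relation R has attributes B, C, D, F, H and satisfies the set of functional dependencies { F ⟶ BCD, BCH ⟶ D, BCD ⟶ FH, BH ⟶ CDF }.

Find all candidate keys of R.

F, BH, BCD

{F}⁺: F→BCD adds B, C, D; BCD→FH adds H → {B, C, D, F, H}.
{B, H}⁺: BH→CDF adds C, D, F → {B, C, D, F, H}. Minimal: {H}⁺ = {H}; {B}⁺ = {B} — none reach the full schema.
{B, C, D}⁺: BCD→FH adds F, H → {B, C, D, F, H}. Minimal: {C, D}⁺ = {C, D}; {B, D}⁺ = {B, D}; {B, C}⁺ = {B, C} — none reach the full schema.
Any other superkey contains one of these as a subset, so there are no further candidate keys.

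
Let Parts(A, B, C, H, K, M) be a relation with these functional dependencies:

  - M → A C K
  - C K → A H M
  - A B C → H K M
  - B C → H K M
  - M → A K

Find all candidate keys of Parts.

{B, C}⁺: BC→HKM adds H, K, M; M→AK adds A → {A, B, C, H, K, M}.
{B, M}⁺: M→ACK adds A, C, K; CK→AHM adds H → {A, B, C, H, K, M}.

{B, C}; {B, M}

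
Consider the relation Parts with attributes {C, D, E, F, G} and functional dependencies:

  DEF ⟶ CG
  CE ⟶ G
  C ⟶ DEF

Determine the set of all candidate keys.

(C), (D, E, F)

{C}⁺: C→DEF adds D, E, F; DEF→CG adds G → {C, D, E, F, G}.
{D, E, F}⁺: DEF→CG adds C, G → {C, D, E, F, G}. Minimal: {E, F}⁺ = {E, F}; {D, F}⁺ = {D, F}; {D, E}⁺ = {D, E} — none reach the full schema.
Any other superkey contains one of these as a subset, so there are no further candidate keys.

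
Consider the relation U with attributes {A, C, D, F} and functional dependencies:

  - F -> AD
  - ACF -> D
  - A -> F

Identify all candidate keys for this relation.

(A, C), (C, F)

Attribute C never appears on the right-hand side of any dependency, so C must belong to every candidate key.
{C}⁺ = {C}, which is not all of the schema, so we must add further attributes.
{A, C}⁺: A→F adds F; F→AD adds D → {A, C, D, F}.
{C, F}⁺: F→AD adds A, D → {A, C, D, F}.
Any other superkey contains one of these as a subset, so there are no further candidate keys.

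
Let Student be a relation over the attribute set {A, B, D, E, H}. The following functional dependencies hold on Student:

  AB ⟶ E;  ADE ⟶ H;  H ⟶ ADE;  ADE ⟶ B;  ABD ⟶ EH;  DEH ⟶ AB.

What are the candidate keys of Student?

{H}⁺: H→ADE adds A, D, E; ADE→B adds B → {A, B, D, E, H}.
{A, B, D}⁺: AB→E adds E; ADE→H adds H → {A, B, D, E, H}. Minimal: {B, D}⁺ = {B, D}; {A, D}⁺ = {A, D}; {A, B}⁺ = {A, B, E} — none reach the full schema.
{A, D, E}⁺: ADE→H adds H; ADE→B adds B → {A, B, D, E, H}. Minimal: {D, E}⁺ = {D, E}; {A, E}⁺ = {A, E}; {A, D}⁺ = {A, D} — none reach the full schema.

{H}; {A, B, D}; {A, D, E}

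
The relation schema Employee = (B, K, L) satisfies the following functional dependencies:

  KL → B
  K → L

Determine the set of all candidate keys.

Attribute K never appears on the right-hand side of any dependency, so K must belong to every candidate key.
{K}⁺ = {B, K, L}, which is all of the schema, so {K} is the only candidate key.

K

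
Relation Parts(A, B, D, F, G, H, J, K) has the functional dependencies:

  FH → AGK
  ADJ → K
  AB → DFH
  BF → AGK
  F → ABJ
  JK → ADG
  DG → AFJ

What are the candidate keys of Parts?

{F}⁺: F→ABJ adds A, B, J; AB→DFH adds D, H; BF→AGK adds G, K → {A, B, D, F, G, H, J, K}.
{A, B}⁺: AB→DFH adds D, F, H; BF→AGK adds G, K; F→ABJ adds J → {A, B, D, F, G, H, J, K}. Minimal: {B}⁺ = {B}; {A}⁺ = {A} — none reach the full schema.
{D, G}⁺: DG→AFJ adds A, F, J; ADJ→K adds K; F→ABJ adds B; AB→DFH adds H → {A, B, D, F, G, H, J, K}. Minimal: {G}⁺ = {G}; {D}⁺ = {D} — none reach the full schema.
{J, K}⁺: JK→ADG adds A, D, G; DG→AFJ adds F; F→ABJ adds B; AB→DFH adds H → {A, B, D, F, G, H, J, K}. Minimal: {K}⁺ = {K}; {J}⁺ = {J} — none reach the full schema.
{A, D, J}⁺: ADJ→K adds K; JK→ADG adds G; DG→AFJ adds F; F→ABJ adds B; AB→DFH adds H → {A, B, D, F, G, H, J, K}. Minimal: {D, J}⁺ = {D, J}; {A, J}⁺ = {A, J}; {A, D}⁺ = {A, D} — none reach the full schema.

{F}, {A, B}, {D, G}, {J, K}, {A, D, J}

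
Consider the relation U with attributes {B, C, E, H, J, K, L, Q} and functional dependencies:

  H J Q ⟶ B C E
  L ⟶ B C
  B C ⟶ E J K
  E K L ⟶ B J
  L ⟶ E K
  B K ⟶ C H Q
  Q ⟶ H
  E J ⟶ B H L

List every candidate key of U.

{L}⁺: L→BC adds B, C; BC→EJK adds E, J, K; BK→CHQ adds H, Q → {B, C, E, H, J, K, L, Q}.
{B, C}⁺: BC→EJK adds E, J, K; BK→CHQ adds H, Q; EJ→BHL adds L → {B, C, E, H, J, K, L, Q}. Minimal: {C}⁺ = {C}; {B}⁺ = {B} — none reach the full schema.
{B, K}⁺: BK→CHQ adds C, H, Q; BC→EJK adds E, J; EJ→BHL adds L → {B, C, E, H, J, K, L, Q}. Minimal: {K}⁺ = {K}; {B}⁺ = {B} — none reach the full schema.
{E, J}⁺: EJ→BHL adds B, H, L; L→BC adds C; BC→EJK adds K; BK→CHQ adds Q → {B, C, E, H, J, K, L, Q}. Minimal: {J}⁺ = {J}; {E}⁺ = {E} — none reach the full schema.
{J, Q}⁺: Q→H adds H; HJQ→BCE adds B, C, E; BC→EJK adds K; EJ→BHL adds L → {B, C, E, H, J, K, L, Q}. Minimal: {Q}⁺ = {H, Q}; {J}⁺ = {J} — none reach the full schema.
Any other superkey contains one of these as a subset, so there are no further candidate keys.

(L); (B, C); (B, K); (E, J); (J, Q)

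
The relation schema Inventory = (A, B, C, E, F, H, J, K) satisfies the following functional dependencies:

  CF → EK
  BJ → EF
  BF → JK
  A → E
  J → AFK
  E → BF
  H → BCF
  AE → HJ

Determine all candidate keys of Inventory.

{A}⁺: A→E adds E; E→BF adds B, F; AE→HJ adds H, J; BF→JK adds K; H→BCF adds C → {A, B, C, E, F, H, J, K}.
{E}⁺: E→BF adds B, F; BF→JK adds J, K; J→AFK adds A; AE→HJ adds H; H→BCF adds C → {A, B, C, E, F, H, J, K}.
{H}⁺: H→BCF adds B, C, F; CF→EK adds E, K; BF→JK adds J; J→AFK adds A → {A, B, C, E, F, H, J, K}.
{J}⁺: J→AFK adds A, F, K; A→E adds E; E→BF adds B; AE→HJ adds H; H→BCF adds C → {A, B, C, E, F, H, J, K}.
{B, F}⁺: BF→JK adds J, K; J→AFK adds A; BJ→EF adds E; AE→HJ adds H; H→BCF adds C → {A, B, C, E, F, H, J, K}. Minimal: {F}⁺ = {F}; {B}⁺ = {B} — none reach the full schema.
{C, F}⁺: CF→EK adds E, K; E→BF adds B; BF→JK adds J; J→AFK adds A; AE→HJ adds H → {A, B, C, E, F, H, J, K}. Minimal: {F}⁺ = {F}; {C}⁺ = {C} — none reach the full schema.
Any other superkey contains one of these as a subset, so there are no further candidate keys.

(A); (E); (H); (J); (B, F); (C, F)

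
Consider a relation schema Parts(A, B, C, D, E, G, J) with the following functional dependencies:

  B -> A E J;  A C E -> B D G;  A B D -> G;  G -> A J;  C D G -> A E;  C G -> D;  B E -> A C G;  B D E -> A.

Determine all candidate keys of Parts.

{B}⁺: B→AEJ adds A, E, J; BE→ACG adds C, G; ACE→BDG adds D → {A, B, C, D, E, G, J}.
{C, G}⁺: G→AJ adds A, J; CG→D adds D; CDG→AE adds E; ACE→BDG adds B → {A, B, C, D, E, G, J}.
{A, C, E}⁺: ACE→BDG adds B, D, G; G→AJ adds J → {A, B, C, D, E, G, J}.
Any other superkey contains one of these as a subset, so there are no further candidate keys.

{B}, {C, G}, {A, C, E}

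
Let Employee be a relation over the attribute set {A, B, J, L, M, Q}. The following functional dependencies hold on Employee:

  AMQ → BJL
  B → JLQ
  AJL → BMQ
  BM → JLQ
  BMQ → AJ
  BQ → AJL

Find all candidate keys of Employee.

{B}⁺: B→JLQ adds J, L, Q; BQ→AJL adds A; AJL→BMQ adds M → {A, B, J, L, M, Q}.
{A, J, L}⁺: AJL→BMQ adds B, M, Q → {A, B, J, L, M, Q}.
{A, M, Q}⁺: AMQ→BJL adds B, J, L → {A, B, J, L, M, Q}.
Any other superkey contains one of these as a subset, so there are no further candidate keys.

B, AJL, AMQ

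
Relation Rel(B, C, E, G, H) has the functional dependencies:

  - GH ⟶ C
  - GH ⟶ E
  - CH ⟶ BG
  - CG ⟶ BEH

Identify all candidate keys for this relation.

{C, G}; {C, H}; {G, H}

{C, G}⁺: CG→BEH adds B, E, H → {B, C, E, G, H}.
{C, H}⁺: CH→BG adds B, G; CG→BEH adds E → {B, C, E, G, H}.
{G, H}⁺: GH→C adds C; GH→E adds E; CH→BG adds B → {B, C, E, G, H}.
Any other superkey contains one of these as a subset, so there are no further candidate keys.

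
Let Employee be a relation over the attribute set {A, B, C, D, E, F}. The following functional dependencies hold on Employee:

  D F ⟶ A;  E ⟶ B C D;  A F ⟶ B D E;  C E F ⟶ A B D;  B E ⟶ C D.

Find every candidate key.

Attribute F never appears on the right-hand side of any dependency, so F must belong to every candidate key.
{F}⁺ = {F}, which is not all of the schema, so we must add further attributes.
{A, F}⁺: AF→BDE adds B, D, E; BE→CD adds C → {A, B, C, D, E, F}. Minimal: {F}⁺ = {F}; {A}⁺ = {A} — none reach the full schema.
{D, F}⁺: DF→A adds A; AF→BDE adds B, E; BE→CD adds C → {A, B, C, D, E, F}. Minimal: {F}⁺ = {F}; {D}⁺ = {D} — none reach the full schema.
{E, F}⁺: E→BCD adds B, C, D; CEF→ABD adds A → {A, B, C, D, E, F}. Minimal: {F}⁺ = {F}; {E}⁺ = {B, C, D, E} — none reach the full schema.

AF, DF, EF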